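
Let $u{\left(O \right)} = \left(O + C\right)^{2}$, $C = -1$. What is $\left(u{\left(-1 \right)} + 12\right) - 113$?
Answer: $-97$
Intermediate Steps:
$u{\left(O \right)} = \left(-1 + O\right)^{2}$ ($u{\left(O \right)} = \left(O - 1\right)^{2} = \left(-1 + O\right)^{2}$)
$\left(u{\left(-1 \right)} + 12\right) - 113 = \left(\left(-1 - 1\right)^{2} + 12\right) - 113 = \left(\left(-2\right)^{2} + 12\right) - 113 = \left(4 + 12\right) - 113 = 16 - 113 = -97$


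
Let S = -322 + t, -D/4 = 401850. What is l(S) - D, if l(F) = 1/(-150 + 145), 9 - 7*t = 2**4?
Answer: 8036999/5 ≈ 1.6074e+6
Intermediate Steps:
D = -1607400 (D = -4*401850 = -1607400)
t = -1 (t = 9/7 - 1/7*2**4 = 9/7 - 1/7*16 = 9/7 - 16/7 = -1)
S = -323 (S = -322 - 1 = -323)
l(F) = -1/5 (l(F) = 1/(-5) = -1/5)
l(S) - D = -1/5 - 1*(-1607400) = -1/5 + 1607400 = 8036999/5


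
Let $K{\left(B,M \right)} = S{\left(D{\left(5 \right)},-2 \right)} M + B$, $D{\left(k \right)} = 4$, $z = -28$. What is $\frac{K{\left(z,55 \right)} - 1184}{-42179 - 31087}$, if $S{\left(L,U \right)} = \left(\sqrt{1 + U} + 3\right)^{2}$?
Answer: $\frac{386}{36633} - \frac{55 i}{12211} \approx 0.010537 - 0.0045041 i$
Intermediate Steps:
$S{\left(L,U \right)} = \left(3 + \sqrt{1 + U}\right)^{2}$
$K{\left(B,M \right)} = B + M \left(3 + i\right)^{2}$ ($K{\left(B,M \right)} = \left(3 + \sqrt{1 - 2}\right)^{2} M + B = \left(3 + \sqrt{-1}\right)^{2} M + B = \left(3 + i\right)^{2} M + B = M \left(3 + i\right)^{2} + B = B + M \left(3 + i\right)^{2}$)
$\frac{K{\left(z,55 \right)} - 1184}{-42179 - 31087} = \frac{\left(-28 + 55 \left(3 + i\right)^{2}\right) - 1184}{-42179 - 31087} = \frac{-1212 + 55 \left(3 + i\right)^{2}}{-73266} = \left(-1212 + 55 \left(3 + i\right)^{2}\right) \left(- \frac{1}{73266}\right) = \frac{202}{12211} - \frac{55 \left(3 + i\right)^{2}}{73266}$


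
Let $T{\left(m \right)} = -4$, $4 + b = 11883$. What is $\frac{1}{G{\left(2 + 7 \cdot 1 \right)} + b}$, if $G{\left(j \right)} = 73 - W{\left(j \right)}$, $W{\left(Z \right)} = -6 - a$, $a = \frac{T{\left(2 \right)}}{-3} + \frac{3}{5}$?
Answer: $\frac{15}{179399} \approx 8.3613 \cdot 10^{-5}$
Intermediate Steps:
$b = 11879$ ($b = -4 + 11883 = 11879$)
$a = \frac{29}{15}$ ($a = - \frac{4}{-3} + \frac{3}{5} = \left(-4\right) \left(- \frac{1}{3}\right) + 3 \cdot \frac{1}{5} = \frac{4}{3} + \frac{3}{5} = \frac{29}{15} \approx 1.9333$)
$W{\left(Z \right)} = - \frac{119}{15}$ ($W{\left(Z \right)} = -6 - \frac{29}{15} = - \frac{119}{15}$)
$G{\left(j \right)} = \frac{1214}{15}$ ($G{\left(j \right)} = 73 - - \frac{119}{15} = 73 + \frac{119}{15} = \frac{1214}{15}$)
$\frac{1}{G{\left(2 + 7 \cdot 1 \right)} + b} = \frac{1}{\frac{1214}{15} + 11879} = \frac{1}{\frac{179399}{15}} = \frac{15}{179399}$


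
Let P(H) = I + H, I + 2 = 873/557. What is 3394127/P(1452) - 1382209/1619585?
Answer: 3060754439986008/1309471722955 ≈ 2337.4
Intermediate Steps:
I = -241/557 (I = -2 + 873/557 = -241/557 ≈ -0.43267)
P(H) = -241/557 + H
3394127/P(1452) - 1382209/1619585 = 3394127/(-241/557 + 1452) - 1382209/1619585 = 3394127/(808523/557) - 1382209*1/1619585 = 3394127*(557/808523) - 1382209/1619585 = 1890528739/808523 - 1382209/1619585 = 3060754439986008/1309471722955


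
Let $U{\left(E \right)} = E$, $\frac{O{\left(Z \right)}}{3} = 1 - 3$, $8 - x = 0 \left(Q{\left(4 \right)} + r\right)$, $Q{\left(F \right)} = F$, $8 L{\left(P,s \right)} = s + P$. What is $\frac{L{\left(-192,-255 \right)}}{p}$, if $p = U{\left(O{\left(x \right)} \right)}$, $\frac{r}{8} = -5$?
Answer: $\frac{149}{16} \approx 9.3125$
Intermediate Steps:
$r = -40$ ($r = 8 \left(-5\right) = -40$)
$L{\left(P,s \right)} = \frac{P}{8} + \frac{s}{8}$ ($L{\left(P,s \right)} = \frac{s + P}{8} = \frac{P + s}{8} = \frac{P}{8} + \frac{s}{8}$)
$x = 8$ ($x = 8 - 0 \left(4 - 40\right) = 8 - 0 \left(-36\right) = 8 - 0 = 8 + 0 = 8$)
$O{\left(Z \right)} = -6$ ($O{\left(Z \right)} = 3 \left(1 - 3\right) = 3 \left(-2\right) = -6$)
$p = -6$
$\frac{L{\left(-192,-255 \right)}}{p} = \frac{\frac{1}{8} \left(-192\right) + \frac{1}{8} \left(-255\right)}{-6} = \left(-24 - \frac{255}{8}\right) \left(- \frac{1}{6}\right) = \left(- \frac{447}{8}\right) \left(- \frac{1}{6}\right) = \frac{149}{16}$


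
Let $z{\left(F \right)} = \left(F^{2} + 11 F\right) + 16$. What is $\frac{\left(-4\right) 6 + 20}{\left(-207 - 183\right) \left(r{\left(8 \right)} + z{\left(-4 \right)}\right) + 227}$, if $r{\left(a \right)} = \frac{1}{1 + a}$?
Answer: $- \frac{12}{14591} \approx -0.00082242$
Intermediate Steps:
$z{\left(F \right)} = 16 + F^{2} + 11 F$
$\frac{\left(-4\right) 6 + 20}{\left(-207 - 183\right) \left(r{\left(8 \right)} + z{\left(-4 \right)}\right) + 227} = \frac{\left(-4\right) 6 + 20}{\left(-207 - 183\right) \left(\frac{1}{1 + 8} + \left(16 + \left(-4\right)^{2} + 11 \left(-4\right)\right)\right) + 227} = \frac{-24 + 20}{- 390 \left(\frac{1}{9} + \left(16 + 16 - 44\right)\right) + 227} = - \frac{4}{- 390 \left(\frac{1}{9} - 12\right) + 227} = - \frac{4}{\left(-390\right) \left(- \frac{107}{9}\right) + 227} = - \frac{4}{\frac{13910}{3} + 227} = - \frac{4}{\frac{14591}{3}} = \left(-4\right) \frac{3}{14591} = - \frac{12}{14591}$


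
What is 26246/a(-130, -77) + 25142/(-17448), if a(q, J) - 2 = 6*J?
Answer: -58688191/1003260 ≈ -58.497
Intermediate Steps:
a(q, J) = 2 + 6*J
26246/a(-130, -77) + 25142/(-17448) = 26246/(2 + 6*(-77)) + 25142/(-17448) = 26246/(2 - 462) + 25142*(-1/17448) = 26246/(-460) - 12571/8724 = 26246*(-1/460) - 12571/8724 = -13123/230 - 12571/8724 = -58688191/1003260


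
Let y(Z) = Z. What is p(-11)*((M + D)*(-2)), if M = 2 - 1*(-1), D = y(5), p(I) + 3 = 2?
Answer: 16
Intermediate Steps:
p(I) = -1 (p(I) = -3 + 2 = -1)
D = 5
M = 3 (M = 2 + 1 = 3)
p(-11)*((M + D)*(-2)) = -(3 + 5)*(-2) = -8*(-2) = -1*(-16) = 16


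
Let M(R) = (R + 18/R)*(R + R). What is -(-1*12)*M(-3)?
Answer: 648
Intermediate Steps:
M(R) = 2*R*(R + 18/R) (M(R) = (R + 18/R)*(2*R) = 2*R*(R + 18/R))
-(-1*12)*M(-3) = -(-1*12)*(36 + 2*(-3)²) = -(-12)*(36 + 2*9) = -(-12)*(36 + 18) = -(-12)*54 = -1*(-648) = 648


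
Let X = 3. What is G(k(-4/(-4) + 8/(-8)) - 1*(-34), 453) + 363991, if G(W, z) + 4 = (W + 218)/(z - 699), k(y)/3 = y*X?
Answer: 14923425/41 ≈ 3.6399e+5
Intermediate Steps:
k(y) = 9*y (k(y) = 3*(y*3) = 3*(3*y) = 9*y)
G(W, z) = -4 + (218 + W)/(-699 + z) (G(W, z) = -4 + (W + 218)/(z - 699) = -4 + (218 + W)/(-699 + z))
G(k(-4/(-4) + 8/(-8)) - 1*(-34), 453) + 363991 = (3014 + (9*(-4/(-4) + 8/(-8)) - 1*(-34)) - 4*453)/(-699 + 453) + 363991 = (3014 + (9*(-4*(-¼) + 8*(-⅛)) + 34) - 1812)/(-246) + 363991 = -(3014 + (9*(1 - 1) + 34) - 1812)/246 + 363991 = -(3014 + (9*0 + 34) - 1812)/246 + 363991 = -(3014 + (0 + 34) - 1812)/246 + 363991 = -(3014 + 34 - 1812)/246 + 363991 = -1/246*1236 + 363991 = -206/41 + 363991 = 14923425/41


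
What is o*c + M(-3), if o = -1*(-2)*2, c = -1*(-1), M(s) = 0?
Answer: 4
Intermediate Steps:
c = 1
o = 4 (o = 2*2 = 4)
o*c + M(-3) = 4*1 + 0 = 4 + 0 = 4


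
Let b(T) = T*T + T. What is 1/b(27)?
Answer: 1/756 ≈ 0.0013228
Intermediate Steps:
b(T) = T + T² (b(T) = T² + T = T + T²)
1/b(27) = 1/(27*(1 + 27)) = 1/(27*28) = 1/756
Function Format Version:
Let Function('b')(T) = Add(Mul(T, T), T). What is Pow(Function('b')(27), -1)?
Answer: Rational(1, 756) ≈ 0.0013228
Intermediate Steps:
Function('b')(T) = Add(T, Pow(T, 2)) (Function('b')(T) = Add(Pow(T, 2), T) = Add(T, Pow(T, 2)))
Pow(Function('b')(27), -1) = Pow(Mul(27, Add(1, 27)), -1) = Pow(Mul(27, 28), -1) = Pow(756, -1) = Rational(1, 756)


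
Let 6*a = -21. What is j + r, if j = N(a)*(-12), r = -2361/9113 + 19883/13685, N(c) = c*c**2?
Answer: 128625802733/249422810 ≈ 515.69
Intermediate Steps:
a = -7/2 (a = (1/6)*(-21) = -7/2 ≈ -3.5000)
N(c) = c**3
r = 148883494/124711405 (r = -2361*1/9113 + 19883*(1/13685) = -2361/9113 + 19883/13685 = 148883494/124711405 ≈ 1.1938)
j = 1029/2 (j = (-7/2)**3*(-12) = -343/8*(-12) = 1029/2 ≈ 514.50)
j + r = 1029/2 + 148883494/124711405 = 128625802733/249422810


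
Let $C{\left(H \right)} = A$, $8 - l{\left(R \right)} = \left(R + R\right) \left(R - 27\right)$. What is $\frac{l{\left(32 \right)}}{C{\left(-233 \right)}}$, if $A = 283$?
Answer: $- \frac{312}{283} \approx -1.1025$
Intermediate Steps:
$l{\left(R \right)} = 8 - 2 R \left(-27 + R\right)$ ($l{\left(R \right)} = 8 - \left(R + R\right) \left(R - 27\right) = 8 - 2 R \left(-27 + R\right)$)
$C{\left(H \right)} = 283$
$\frac{l{\left(32 \right)}}{C{\left(-233 \right)}} = \frac{8 - 2 \cdot 32^{2} + 54 \cdot 32}{283} = \left(8 - 2048 + 1728\right) \frac{1}{283} = \left(-312\right) \frac{1}{283} = - \frac{312}{283}$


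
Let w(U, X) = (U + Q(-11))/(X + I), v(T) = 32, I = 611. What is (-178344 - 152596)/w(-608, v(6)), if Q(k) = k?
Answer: 212794420/619 ≈ 3.4377e+5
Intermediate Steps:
w(U, X) = (-11 + U)/(611 + X) (w(U, X) = (U - 11)/(X + 611) = (-11 + U)/(611 + X))
(-178344 - 152596)/w(-608, v(6)) = (-178344 - 152596)/(((-11 - 608)/(611 + 32))) = -330940/(-619/643) = -330940*(-643/619) = 212794420/619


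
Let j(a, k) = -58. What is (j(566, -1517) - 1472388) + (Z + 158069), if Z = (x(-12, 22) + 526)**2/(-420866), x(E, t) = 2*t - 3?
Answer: -553176911971/420866 ≈ -1.3144e+6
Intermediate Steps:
x(E, t) = -3 + 2*t
Z = -321489/420866 (Z = ((-3 + 2*22) + 526)**2/(-420866) = ((-3 + 44) + 526)**2*(-1/420866) = (41 + 526)**2*(-1/420866) = 567**2*(-1/420866) = 321489*(-1/420866) = -321489/420866 ≈ -0.76388)
(j(566, -1517) - 1472388) + (Z + 158069) = (-58 - 1472388) + (-321489/420866 + 158069) = -1472446 + 66525546265/420866 = -553176911971/420866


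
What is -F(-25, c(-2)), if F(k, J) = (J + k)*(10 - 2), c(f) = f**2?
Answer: 168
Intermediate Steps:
F(k, J) = 8*J + 8*k (F(k, J) = (J + k)*8 = 8*J + 8*k)
-F(-25, c(-2)) = -(8*(-2)**2 + 8*(-25)) = -(8*4 - 200) = -(32 - 200) = -1*(-168) = 168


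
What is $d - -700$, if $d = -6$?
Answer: $694$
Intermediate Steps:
$d - -700 = -6 - -700 = -6 + 700 = 694$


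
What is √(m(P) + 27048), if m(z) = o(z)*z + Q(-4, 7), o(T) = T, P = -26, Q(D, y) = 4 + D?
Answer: 2*√6931 ≈ 166.51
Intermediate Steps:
m(z) = z² (m(z) = z*z + (4 - 4) = z² + 0 = z²)
√(m(P) + 27048) = √((-26)² + 27048) = √(676 + 27048) = √27724 = 2*√6931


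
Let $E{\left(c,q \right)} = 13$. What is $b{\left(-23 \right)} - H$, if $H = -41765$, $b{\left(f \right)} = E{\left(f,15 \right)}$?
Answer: $41778$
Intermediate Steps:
$b{\left(f \right)} = 13$
$b{\left(-23 \right)} - H = 13 - -41765 = 13 + 41765 = 41778$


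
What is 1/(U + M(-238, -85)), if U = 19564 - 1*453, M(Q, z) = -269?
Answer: 1/18842 ≈ 5.3073e-5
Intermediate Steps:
U = 19111 (U = 19564 - 453 = 19111)
1/(U + M(-238, -85)) = 1/(19111 - 269) = 1/18842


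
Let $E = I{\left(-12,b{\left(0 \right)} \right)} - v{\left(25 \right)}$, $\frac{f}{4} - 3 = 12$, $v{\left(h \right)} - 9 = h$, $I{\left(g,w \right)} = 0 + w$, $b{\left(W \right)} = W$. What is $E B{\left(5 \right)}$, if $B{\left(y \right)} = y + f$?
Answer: $-2210$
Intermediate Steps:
$I{\left(g,w \right)} = w$
$v{\left(h \right)} = 9 + h$
$f = 60$ ($f = 12 + 4 \cdot 12 = 12 + 48 = 60$)
$E = -34$ ($E = 0 - \left(9 + 25\right) = 0 - 34 = -34$)
$B{\left(y \right)} = 60 + y$ ($B{\left(y \right)} = y + 60 = 60 + y$)
$E B{\left(5 \right)} = - 34 \left(60 + 5\right) = \left(-34\right) 65 = -2210$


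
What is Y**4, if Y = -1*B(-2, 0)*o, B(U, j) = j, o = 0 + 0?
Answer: 0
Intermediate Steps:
o = 0
Y = 0 (Y = -1*0*0 = -0*0 = -1*0 = 0)
Y**4 = 0**4 = 0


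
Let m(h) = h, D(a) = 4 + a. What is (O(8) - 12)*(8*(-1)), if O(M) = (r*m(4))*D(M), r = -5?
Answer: 2016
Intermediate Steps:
O(M) = -80 - 20*M (O(M) = (-5*4)*(4 + M) = -20*(4 + M) = -80 - 20*M)
(O(8) - 12)*(8*(-1)) = ((-80 - 20*8) - 12)*(8*(-1)) = ((-80 - 160) - 12)*(-8) = (-240 - 12)*(-8) = -252*(-8) = 2016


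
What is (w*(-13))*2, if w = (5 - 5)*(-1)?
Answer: 0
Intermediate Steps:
w = 0 (w = 0*(-1) = 0)
(w*(-13))*2 = (0*(-13))*2 = 0*2 = 0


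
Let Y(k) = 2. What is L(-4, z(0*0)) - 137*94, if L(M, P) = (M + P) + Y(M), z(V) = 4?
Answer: -12876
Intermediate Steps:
L(M, P) = 2 + M + P (L(M, P) = (M + P) + 2 = 2 + M + P)
L(-4, z(0*0)) - 137*94 = (2 - 4 + 4) - 137*94 = 2 - 12878 = -12876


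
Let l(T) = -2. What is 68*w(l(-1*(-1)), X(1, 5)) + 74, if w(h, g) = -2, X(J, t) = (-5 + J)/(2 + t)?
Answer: -62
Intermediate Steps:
X(J, t) = (-5 + J)/(2 + t)
68*w(l(-1*(-1)), X(1, 5)) + 74 = 68*(-2) + 74 = -136 + 74 = -62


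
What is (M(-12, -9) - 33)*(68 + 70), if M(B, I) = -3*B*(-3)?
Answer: -19458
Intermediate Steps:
M(B, I) = 9*B (M(B, I) = -(-9)*B = 9*B)
(M(-12, -9) - 33)*(68 + 70) = (9*(-12) - 33)*(68 + 70) = (-108 - 33)*138 = -141*138 = -19458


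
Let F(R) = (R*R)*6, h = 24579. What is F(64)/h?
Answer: 8192/8193 ≈ 0.99988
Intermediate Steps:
F(R) = 6*R² (F(R) = R²*6 = 6*R²)
F(64)/h = (6*64²)/24579 = (6*4096)*(1/24579) = 24576*(1/24579) = 8192/8193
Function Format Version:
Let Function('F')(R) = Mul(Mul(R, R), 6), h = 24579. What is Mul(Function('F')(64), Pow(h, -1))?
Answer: Rational(8192, 8193) ≈ 0.99988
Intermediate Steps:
Function('F')(R) = Mul(6, Pow(R, 2)) (Function('F')(R) = Mul(Pow(R, 2), 6) = Mul(6, Pow(R, 2)))
Mul(Function('F')(64), Pow(h, -1)) = Mul(Mul(6, Pow(64, 2)), Pow(24579, -1)) = Mul(Mul(6, 4096), Rational(1, 24579)) = Mul(24576, Rational(1, 24579)) = Rational(8192, 8193)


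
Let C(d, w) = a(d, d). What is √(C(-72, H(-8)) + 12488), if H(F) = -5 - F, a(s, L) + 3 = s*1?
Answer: √12413 ≈ 111.41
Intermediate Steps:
a(s, L) = -3 + s (a(s, L) = -3 + s*1 = -3 + s)
C(d, w) = -3 + d
√(C(-72, H(-8)) + 12488) = √((-3 - 72) + 12488) = √(-75 + 12488) = √12413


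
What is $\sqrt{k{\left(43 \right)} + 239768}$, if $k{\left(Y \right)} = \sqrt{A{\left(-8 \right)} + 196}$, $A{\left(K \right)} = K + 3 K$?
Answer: $\sqrt{239768 + 2 \sqrt{41}} \approx 489.67$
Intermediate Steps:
$A{\left(K \right)} = 4 K$
$k{\left(Y \right)} = 2 \sqrt{41}$ ($k{\left(Y \right)} = \sqrt{4 \left(-8\right) + 196} = \sqrt{-32 + 196} = \sqrt{164} = 2 \sqrt{41}$)
$\sqrt{k{\left(43 \right)} + 239768} = \sqrt{2 \sqrt{41} + 239768} = \sqrt{239768 + 2 \sqrt{41}}$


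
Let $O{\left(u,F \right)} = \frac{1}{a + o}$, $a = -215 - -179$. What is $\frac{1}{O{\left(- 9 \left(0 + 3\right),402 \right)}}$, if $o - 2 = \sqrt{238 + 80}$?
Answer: $-34 + \sqrt{318} \approx -16.167$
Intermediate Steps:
$o = 2 + \sqrt{318}$ ($o = 2 + \sqrt{238 + 80} = 2 + \sqrt{318} \approx 19.833$)
$a = -36$ ($a = -215 + 179 = -36$)
$O{\left(u,F \right)} = \frac{1}{-34 + \sqrt{318}}$ ($O{\left(u,F \right)} = \frac{1}{-36 + \left(2 + \sqrt{318}\right)} = \frac{1}{-34 + \sqrt{318}}$)
$\frac{1}{O{\left(- 9 \left(0 + 3\right),402 \right)}} = \frac{1}{- \frac{17}{419} - \frac{\sqrt{318}}{838}}$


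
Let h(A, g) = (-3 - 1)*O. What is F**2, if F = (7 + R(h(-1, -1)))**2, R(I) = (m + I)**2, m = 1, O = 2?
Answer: 9834496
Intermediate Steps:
h(A, g) = -8 (h(A, g) = (-3 - 1)*2 = -4*2 = -8)
R(I) = (1 + I)**2
F = 3136 (F = (7 + (1 - 8)**2)**2 = (7 + (-7)**2)**2 = (7 + 49)**2 = 56**2 = 3136)
F**2 = 3136**2 = 9834496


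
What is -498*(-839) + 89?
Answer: 417911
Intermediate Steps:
-498*(-839) + 89 = 417822 + 89 = 417911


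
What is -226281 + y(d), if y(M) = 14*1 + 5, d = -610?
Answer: -226262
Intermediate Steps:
y(M) = 19 (y(M) = 14 + 5 = 19)
-226281 + y(d) = -226281 + 19 = -226262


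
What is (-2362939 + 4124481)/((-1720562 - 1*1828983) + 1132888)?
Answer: -1761542/2416657 ≈ -0.72892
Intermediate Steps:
(-2362939 + 4124481)/((-1720562 - 1*1828983) + 1132888) = 1761542/((-1720562 - 1828983) + 1132888) = 1761542/(-3549545 + 1132888) = 1761542/(-2416657) = 1761542*(-1/2416657) = -1761542/2416657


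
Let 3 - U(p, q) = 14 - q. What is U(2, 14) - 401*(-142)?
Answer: 56945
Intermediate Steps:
U(p, q) = -11 + q (U(p, q) = 3 - (14 - q) = 3 + (-14 + q) = -11 + q)
U(2, 14) - 401*(-142) = (-11 + 14) - 401*(-142) = 3 + 56942 = 56945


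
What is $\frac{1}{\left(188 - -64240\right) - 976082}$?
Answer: $- \frac{1}{911654} \approx -1.0969 \cdot 10^{-6}$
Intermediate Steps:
$\frac{1}{\left(188 - -64240\right) - 976082} = \frac{1}{\left(188 + 64240\right) - 976082} = \frac{1}{64428 - 976082} = \frac{1}{-911654} = - \frac{1}{911654}$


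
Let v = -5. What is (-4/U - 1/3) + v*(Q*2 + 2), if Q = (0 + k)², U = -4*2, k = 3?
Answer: -599/6 ≈ -99.833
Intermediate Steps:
U = -8
Q = 9 (Q = (0 + 3)² = 3² = 9)
(-4/U - 1/3) + v*(Q*2 + 2) = (-4/(-8) - 1/3) - 5*(9*2 + 2) = (-4*(-⅛) - 1*⅓) - 5*(18 + 2) = (½ - ⅓) - 5*20 = ⅙ - 100 = -599/6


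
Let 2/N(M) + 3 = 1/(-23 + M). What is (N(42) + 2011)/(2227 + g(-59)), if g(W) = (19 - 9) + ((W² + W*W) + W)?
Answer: 56289/255920 ≈ 0.21995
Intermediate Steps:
N(M) = 2/(-3 + 1/(-23 + M))
g(W) = 10 + W + 2*W² (g(W) = 10 + ((W² + W²) + W) = 10 + (2*W² + W) = 10 + (W + 2*W²) = 10 + W + 2*W²)
(N(42) + 2011)/(2227 + g(-59)) = (2*(23 - 1*42)/(-70 + 3*42) + 2011)/(2227 + (10 - 59 + 2*(-59)²)) = (2*(23 - 42)/(-70 + 126) + 2011)/(2227 + (10 - 59 + 2*3481)) = (2*(-19)/56 + 2011)/(2227 + (10 - 59 + 6962)) = (2*(1/56)*(-19) + 2011)/(2227 + 6913) = (-19/28 + 2011)/9140 = (56289/28)*(1/9140) = 56289/255920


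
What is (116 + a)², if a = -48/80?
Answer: 332929/25 ≈ 13317.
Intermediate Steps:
a = -⅗ (a = -48*1/80 = -⅗ ≈ -0.60000)
(116 + a)² = (116 - ⅗)² = (577/5)² = 332929/25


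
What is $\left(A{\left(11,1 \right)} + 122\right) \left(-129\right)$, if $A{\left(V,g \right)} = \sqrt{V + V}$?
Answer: $-15738 - 129 \sqrt{22} \approx -16343.0$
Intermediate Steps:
$A{\left(V,g \right)} = \sqrt{2} \sqrt{V}$ ($A{\left(V,g \right)} = \sqrt{2 V} = \sqrt{2} \sqrt{V}$)
$\left(A{\left(11,1 \right)} + 122\right) \left(-129\right) = \left(\sqrt{2} \sqrt{11} + 122\right) \left(-129\right) = \left(\sqrt{22} + 122\right) \left(-129\right) = \left(122 + \sqrt{22}\right) \left(-129\right) = -15738 - 129 \sqrt{22}$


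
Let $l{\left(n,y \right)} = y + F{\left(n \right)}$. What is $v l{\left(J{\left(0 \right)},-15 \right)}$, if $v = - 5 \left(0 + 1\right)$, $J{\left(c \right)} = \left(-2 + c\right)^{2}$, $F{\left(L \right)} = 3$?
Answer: $60$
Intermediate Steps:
$l{\left(n,y \right)} = 3 + y$ ($l{\left(n,y \right)} = y + 3 = 3 + y$)
$v = -5$ ($v = \left(-5\right) 1 = -5$)
$v l{\left(J{\left(0 \right)},-15 \right)} = - 5 \left(3 - 15\right) = \left(-5\right) \left(-12\right) = 60$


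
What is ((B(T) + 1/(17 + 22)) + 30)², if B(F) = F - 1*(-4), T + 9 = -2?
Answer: 806404/1521 ≈ 530.18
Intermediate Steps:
T = -11 (T = -9 - 2 = -11)
B(F) = 4 + F (B(F) = F + 4 = 4 + F)
((B(T) + 1/(17 + 22)) + 30)² = (((4 - 11) + 1/(17 + 22)) + 30)² = ((-7 + 1/39) + 30)² = (-272/39 + 30)² = (898/39)² = 806404/1521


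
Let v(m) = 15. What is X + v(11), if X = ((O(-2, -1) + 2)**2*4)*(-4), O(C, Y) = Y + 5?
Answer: -561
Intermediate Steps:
O(C, Y) = 5 + Y
X = -576 (X = (((5 - 1) + 2)**2*4)*(-4) = ((4 + 2)**2*4)*(-4) = (6**2*4)*(-4) = (36*4)*(-4) = 144*(-4) = -576)
X + v(11) = -576 + 15 = -561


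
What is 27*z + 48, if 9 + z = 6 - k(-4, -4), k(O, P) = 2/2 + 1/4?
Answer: -267/4 ≈ -66.750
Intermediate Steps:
k(O, P) = 5/4 (k(O, P) = 2*(½) + 1*(¼) = 1 + ¼ = 5/4)
z = -17/4 (z = -9 + (6 - 1*5/4) = -9 + (6 - 5/4) = -9 + 19/4 = -17/4 ≈ -4.2500)
27*z + 48 = 27*(-17/4) + 48 = -459/4 + 48 = -267/4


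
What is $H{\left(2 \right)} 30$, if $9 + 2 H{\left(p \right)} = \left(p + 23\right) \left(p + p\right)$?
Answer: $1365$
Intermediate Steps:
$H{\left(p \right)} = - \frac{9}{2} + p \left(23 + p\right)$ ($H{\left(p \right)} = - \frac{9}{2} + \frac{\left(p + 23\right) \left(p + p\right)}{2} = - \frac{9}{2} + \frac{\left(23 + p\right) 2 p}{2} = - \frac{9}{2} + \frac{2 p \left(23 + p\right)}{2} = - \frac{9}{2} + p \left(23 + p\right)$)
$H{\left(2 \right)} 30 = \left(- \frac{9}{2} + 2^{2} + 23 \cdot 2\right) 30 = \left(- \frac{9}{2} + 4 + 46\right) 30 = \frac{91}{2} \cdot 30 = 1365$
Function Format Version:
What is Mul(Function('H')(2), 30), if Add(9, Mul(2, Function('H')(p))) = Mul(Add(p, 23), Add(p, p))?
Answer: 1365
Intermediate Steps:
Function('H')(p) = Add(Rational(-9, 2), Mul(p, Add(23, p))) (Function('H')(p) = Add(Rational(-9, 2), Mul(Rational(1, 2), Mul(Add(p, 23), Add(p, p)))) = Add(Rational(-9, 2), Mul(Rational(1, 2), Mul(Add(23, p), Mul(2, p)))) = Add(Rational(-9, 2), Mul(Rational(1, 2), Mul(2, p, Add(23, p)))) = Add(Rational(-9, 2), Mul(p, Add(23, p))))
Mul(Function('H')(2), 30) = Mul(Add(Rational(-9, 2), Pow(2, 2), Mul(23, 2)), 30) = Mul(Add(Rational(-9, 2), 4, 46), 30) = Mul(Rational(91, 2), 30) = 1365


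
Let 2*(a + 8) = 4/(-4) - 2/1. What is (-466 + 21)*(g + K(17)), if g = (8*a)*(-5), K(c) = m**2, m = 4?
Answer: -176220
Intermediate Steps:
K(c) = 16 (K(c) = 4**2 = 16)
a = -19/2 (a = -8 + (4/(-4) - 2/1)/2 = -8 + (4*(-1/4) - 2*1)/2 = -8 + (-1 - 2)/2 = -8 + (1/2)*(-3) = -8 - 3/2 = -19/2 ≈ -9.5000)
g = 380 (g = (8*(-19/2))*(-5) = -76*(-5) = 380)
(-466 + 21)*(g + K(17)) = (-466 + 21)*(380 + 16) = -445*396 = -176220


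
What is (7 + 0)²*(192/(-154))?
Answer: -672/11 ≈ -61.091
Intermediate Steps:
(7 + 0)²*(192/(-154)) = 7²*(192*(-1/154)) = 49*(-96/77) = -672/11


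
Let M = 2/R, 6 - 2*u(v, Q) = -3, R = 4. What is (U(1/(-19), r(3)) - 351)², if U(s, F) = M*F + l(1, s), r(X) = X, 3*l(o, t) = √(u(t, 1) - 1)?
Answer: (-2097 + √14)²/36 ≈ 1.2171e+5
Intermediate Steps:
u(v, Q) = 9/2 (u(v, Q) = 3 - ½*(-3) = 3 + 3/2 = 9/2)
l(o, t) = √14/6 (l(o, t) = √(9/2 - 1)/3 = √(7/2)/3 = (√14/2)/3 = √14/6)
M = ½ (M = 2/4 = 2*(¼) = ½ ≈ 0.50000)
U(s, F) = F/2 + √14/6
(U(1/(-19), r(3)) - 351)² = (((½)*3 + √14/6) - 351)² = ((3/2 + √14/6) - 351)² = (-699/2 + √14/6)²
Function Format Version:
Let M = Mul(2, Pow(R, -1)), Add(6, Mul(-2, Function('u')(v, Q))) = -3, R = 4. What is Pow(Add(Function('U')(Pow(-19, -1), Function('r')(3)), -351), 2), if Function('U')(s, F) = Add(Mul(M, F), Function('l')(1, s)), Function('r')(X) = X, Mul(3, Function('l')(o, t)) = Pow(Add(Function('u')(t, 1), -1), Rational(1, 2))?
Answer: Mul(Rational(1, 36), Pow(Add(-2097, Pow(14, Rational(1, 2))), 2)) ≈ 1.2171e+5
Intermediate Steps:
Function('u')(v, Q) = Rational(9, 2) (Function('u')(v, Q) = Add(3, Mul(Rational(-1, 2), -3)) = Add(3, Rational(3, 2)) = Rational(9, 2))
Function('l')(o, t) = Mul(Rational(1, 6), Pow(14, Rational(1, 2))) (Function('l')(o, t) = Mul(Rational(1, 3), Pow(Add(Rational(9, 2), -1), Rational(1, 2))) = Mul(Rational(1, 3), Pow(Rational(7, 2), Rational(1, 2))) = Mul(Rational(1, 3), Mul(Rational(1, 2), Pow(14, Rational(1, 2)))) = Mul(Rational(1, 6), Pow(14, Rational(1, 2))))
M = Rational(1, 2) (M = Mul(2, Pow(4, -1)) = Mul(2, Rational(1, 4)) = Rational(1, 2) ≈ 0.50000)
Function('U')(s, F) = Add(Mul(Rational(1, 2), F), Mul(Rational(1, 6), Pow(14, Rational(1, 2))))
Pow(Add(Function('U')(Pow(-19, -1), Function('r')(3)), -351), 2) = Pow(Add(Add(Mul(Rational(1, 2), 3), Mul(Rational(1, 6), Pow(14, Rational(1, 2)))), -351), 2) = Pow(Add(Add(Rational(3, 2), Mul(Rational(1, 6), Pow(14, Rational(1, 2)))), -351), 2) = Pow(Add(Rational(-699, 2), Mul(Rational(1, 6), Pow(14, Rational(1, 2)))), 2)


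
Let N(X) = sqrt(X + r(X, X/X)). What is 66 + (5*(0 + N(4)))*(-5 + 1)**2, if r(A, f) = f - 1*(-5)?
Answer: 66 + 80*sqrt(10) ≈ 318.98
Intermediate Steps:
r(A, f) = 5 + f (r(A, f) = f + 5 = 5 + f)
N(X) = sqrt(6 + X) (N(X) = sqrt(X + (5 + X/X)) = sqrt(X + (5 + 1)) = sqrt(X + 6) = sqrt(6 + X))
66 + (5*(0 + N(4)))*(-5 + 1)**2 = 66 + (5*(0 + sqrt(6 + 4)))*(-5 + 1)**2 = 66 + (5*(0 + sqrt(10)))*(-4)**2 = 66 + (5*sqrt(10))*16 = 66 + 80*sqrt(10)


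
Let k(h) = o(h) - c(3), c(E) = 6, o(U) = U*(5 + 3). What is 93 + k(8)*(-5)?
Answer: -197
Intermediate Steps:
o(U) = 8*U (o(U) = U*8 = 8*U)
k(h) = -6 + 8*h (k(h) = 8*h - 1*6 = 8*h - 6 = -6 + 8*h)
93 + k(8)*(-5) = 93 + (-6 + 8*8)*(-5) = 93 + (-6 + 64)*(-5) = 93 + 58*(-5) = 93 - 290 = -197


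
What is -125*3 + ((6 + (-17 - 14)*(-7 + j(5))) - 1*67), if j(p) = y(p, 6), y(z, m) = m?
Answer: -405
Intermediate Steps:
j(p) = 6
-125*3 + ((6 + (-17 - 14)*(-7 + j(5))) - 1*67) = -125*3 + ((6 + (-17 - 14)*(-7 + 6)) - 1*67) = -375 + ((6 - 31*(-1)) - 67) = -375 + ((6 + 31) - 67) = -375 + (37 - 67) = -375 - 30 = -405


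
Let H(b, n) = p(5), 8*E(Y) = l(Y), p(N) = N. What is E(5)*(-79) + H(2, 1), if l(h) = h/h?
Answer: -39/8 ≈ -4.8750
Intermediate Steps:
l(h) = 1
E(Y) = 1/8 (E(Y) = (1/8)*1 = 1/8)
H(b, n) = 5
E(5)*(-79) + H(2, 1) = (1/8)*(-79) + 5 = -79/8 + 5 = -39/8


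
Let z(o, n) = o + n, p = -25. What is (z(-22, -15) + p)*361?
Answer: -22382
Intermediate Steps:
z(o, n) = n + o
(z(-22, -15) + p)*361 = ((-15 - 22) - 25)*361 = (-37 - 25)*361 = -62*361 = -22382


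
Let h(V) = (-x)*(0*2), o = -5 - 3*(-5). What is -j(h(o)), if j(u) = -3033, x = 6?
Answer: 3033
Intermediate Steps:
o = 10 (o = -5 + 15 = 10)
h(V) = 0 (h(V) = (-1*6)*(0*2) = -6*0 = 0)
-j(h(o)) = -1*(-3033) = 3033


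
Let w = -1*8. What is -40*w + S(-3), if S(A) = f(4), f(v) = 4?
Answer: 324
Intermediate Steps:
S(A) = 4
w = -8
-40*w + S(-3) = -40*(-8) + 4 = 320 + 4 = 324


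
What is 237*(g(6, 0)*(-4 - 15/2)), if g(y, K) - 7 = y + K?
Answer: -70863/2 ≈ -35432.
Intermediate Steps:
g(y, K) = 7 + K + y (g(y, K) = 7 + (y + K) = 7 + (K + y) = 7 + K + y)
237*(g(6, 0)*(-4 - 15/2)) = 237*((7 + 0 + 6)*(-4 - 15/2)) = 237*(13*(-4 - 15*½)) = 237*(13*(-4 - 15/2)) = 237*(13*(-23/2)) = 237*(-299/2) = -70863/2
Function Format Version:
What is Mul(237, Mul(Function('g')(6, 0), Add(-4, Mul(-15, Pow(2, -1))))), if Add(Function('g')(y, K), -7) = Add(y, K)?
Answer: Rational(-70863, 2) ≈ -35432.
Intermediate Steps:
Function('g')(y, K) = Add(7, K, y) (Function('g')(y, K) = Add(7, Add(y, K)) = Add(7, Add(K, y)) = Add(7, K, y))
Mul(237, Mul(Function('g')(6, 0), Add(-4, Mul(-15, Pow(2, -1))))) = Mul(237, Mul(Add(7, 0, 6), Add(-4, Mul(-15, Pow(2, -1))))) = Mul(237, Mul(13, Add(-4, Mul(-15, Rational(1, 2))))) = Mul(237, Mul(13, Add(-4, Rational(-15, 2)))) = Mul(237, Mul(13, Rational(-23, 2))) = Mul(237, Rational(-299, 2)) = Rational(-70863, 2)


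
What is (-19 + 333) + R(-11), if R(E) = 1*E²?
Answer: 435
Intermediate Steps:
R(E) = E²
(-19 + 333) + R(-11) = (-19 + 333) + (-11)² = 314 + 121 = 435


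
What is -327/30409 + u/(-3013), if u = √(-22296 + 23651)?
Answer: -327/30409 - √1355/3013 ≈ -0.022971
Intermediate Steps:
u = √1355 ≈ 36.810
-327/30409 + u/(-3013) = -327/30409 + √1355/(-3013) = -327*1/30409 + √1355*(-1/3013) = -327/30409 - √1355/3013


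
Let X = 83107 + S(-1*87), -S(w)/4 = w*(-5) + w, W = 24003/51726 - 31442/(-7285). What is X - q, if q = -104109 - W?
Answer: 23341575827529/125607970 ≈ 1.8583e+5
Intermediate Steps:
W = 600410249/125607970 (W = 24003*(1/51726) - 31442*(-1/7285) = 8001/17242 + 31442/7285 = 600410249/125607970 ≈ 4.7800)
S(w) = 16*w (S(w) = -4*(w*(-5) + w) = -4*(-5*w + w) = -(-16)*w = 16*w)
q = -13077520558979/125607970 (q = -104109 - 1*600410249/125607970 = -104109 - 600410249/125607970 = -13077520558979/125607970 ≈ -1.0411e+5)
X = 81715 (X = 83107 + 16*(-1*87) = 83107 + 16*(-87) = 83107 - 1392 = 81715)
X - q = 81715 - 1*(-13077520558979/125607970) = 81715 + 13077520558979/125607970 = 23341575827529/125607970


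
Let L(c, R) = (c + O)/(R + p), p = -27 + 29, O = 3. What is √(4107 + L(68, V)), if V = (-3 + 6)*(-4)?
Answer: √409990/10 ≈ 64.031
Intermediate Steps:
p = 2
V = -12 (V = 3*(-4) = -12)
L(c, R) = (3 + c)/(2 + R) (L(c, R) = (c + 3)/(R + 2) = (3 + c)/(2 + R))
√(4107 + L(68, V)) = √(4107 + (3 + 68)/(2 - 12)) = √(4107 + 71/(-10)) = √(4107 - ⅒*71) = √(4107 - 71/10) = √(40999/10) = √409990/10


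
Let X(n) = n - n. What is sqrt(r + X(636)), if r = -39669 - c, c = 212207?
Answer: 2*I*sqrt(62969) ≈ 501.87*I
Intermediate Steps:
r = -251876 (r = -39669 - 1*212207 = -39669 - 212207 = -251876)
X(n) = 0
sqrt(r + X(636)) = sqrt(-251876 + 0) = sqrt(-251876) = 2*I*sqrt(62969)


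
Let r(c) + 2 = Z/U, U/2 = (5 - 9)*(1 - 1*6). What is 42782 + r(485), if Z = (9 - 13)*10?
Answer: 42779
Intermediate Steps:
Z = -40 (Z = -4*10 = -40)
U = 40 (U = 2*((5 - 9)*(1 - 1*6)) = 2*(-4*(1 - 6)) = 2*(-4*(-5)) = 2*20 = 40)
r(c) = -3 (r(c) = -2 - 40/40 = -2 - 40*1/40 = -2 - 1 = -3)
42782 + r(485) = 42782 - 3 = 42779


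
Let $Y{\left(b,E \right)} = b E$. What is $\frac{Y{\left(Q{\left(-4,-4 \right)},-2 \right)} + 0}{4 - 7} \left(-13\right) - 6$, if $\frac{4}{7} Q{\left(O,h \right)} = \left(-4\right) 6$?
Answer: $358$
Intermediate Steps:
$Q{\left(O,h \right)} = -42$ ($Q{\left(O,h \right)} = \frac{7 \left(\left(-4\right) 6\right)}{4} = \frac{7}{4} \left(-24\right) = -42$)
$Y{\left(b,E \right)} = E b$
$\frac{Y{\left(Q{\left(-4,-4 \right)},-2 \right)} + 0}{4 - 7} \left(-13\right) - 6 = \frac{\left(-2\right) \left(-42\right) + 0}{4 - 7} \left(-13\right) - 6 = \frac{84 + 0}{-3} \left(-13\right) - 6 = 84 \left(- \frac{1}{3}\right) \left(-13\right) - 6 = \left(-28\right) \left(-13\right) - 6 = 364 - 6 = 358$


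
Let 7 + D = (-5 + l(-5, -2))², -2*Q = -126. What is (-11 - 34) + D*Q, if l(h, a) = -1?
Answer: 1782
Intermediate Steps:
Q = 63 (Q = -½*(-126) = 63)
D = 29 (D = -7 + (-5 - 1)² = -7 + (-6)² = -7 + 36 = 29)
(-11 - 34) + D*Q = (-11 - 34) + 29*63 = -45 + 1827 = 1782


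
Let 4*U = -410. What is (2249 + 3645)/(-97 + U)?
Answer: -1684/57 ≈ -29.544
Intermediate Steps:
U = -205/2 (U = (1/4)*(-410) = -205/2 ≈ -102.50)
(2249 + 3645)/(-97 + U) = (2249 + 3645)/(-97 - 205/2) = 5894/(-399/2) = 5894*(-2/399) = -1684/57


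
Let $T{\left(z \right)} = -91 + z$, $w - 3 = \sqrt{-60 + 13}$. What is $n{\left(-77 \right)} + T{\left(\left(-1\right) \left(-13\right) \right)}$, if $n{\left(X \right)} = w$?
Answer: $-75 + i \sqrt{47} \approx -75.0 + 6.8557 i$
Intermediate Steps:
$w = 3 + i \sqrt{47}$ ($w = 3 + \sqrt{-60 + 13} = 3 + \sqrt{-47} = 3 + i \sqrt{47} \approx 3.0 + 6.8557 i$)
$n{\left(X \right)} = 3 + i \sqrt{47}$
$n{\left(-77 \right)} + T{\left(\left(-1\right) \left(-13\right) \right)} = \left(3 + i \sqrt{47}\right) - 78 = -75 + i \sqrt{47}$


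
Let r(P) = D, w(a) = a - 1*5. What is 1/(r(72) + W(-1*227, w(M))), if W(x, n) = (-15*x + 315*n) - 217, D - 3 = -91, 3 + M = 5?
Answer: 1/2155 ≈ 0.00046404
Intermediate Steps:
M = 2 (M = -3 + 5 = 2)
w(a) = -5 + a (w(a) = a - 5 = -5 + a)
D = -88 (D = 3 - 91 = -88)
r(P) = -88
W(x, n) = -217 - 15*x + 315*n
1/(r(72) + W(-1*227, w(M))) = 1/(-88 + (-217 - (-15)*227 + 315*(-5 + 2))) = 1/(-88 + (-217 - 15*(-227) + 315*(-3))) = 1/(-88 + (-217 + 3405 - 945)) = 1/(-88 + 2243) = 1/2155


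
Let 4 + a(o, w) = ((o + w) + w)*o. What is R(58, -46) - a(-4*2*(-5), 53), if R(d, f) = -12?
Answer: -5848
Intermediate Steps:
a(o, w) = -4 + o*(o + 2*w) (a(o, w) = -4 + ((o + w) + w)*o = -4 + (o + 2*w)*o = -4 + o*(o + 2*w))
R(58, -46) - a(-4*2*(-5), 53) = -12 - (-4 + (-4*2*(-5))² + 2*(-4*2*(-5))*53) = -12 - (-4 + (-8*(-5))² + 2*(-8*(-5))*53) = -12 - (-4 + 40² + 2*40*53) = -12 - (-4 + 1600 + 4240) = -12 - 1*5836 = -12 - 5836 = -5848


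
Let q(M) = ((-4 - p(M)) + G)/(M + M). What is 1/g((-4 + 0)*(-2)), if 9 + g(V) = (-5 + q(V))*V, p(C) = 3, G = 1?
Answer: -1/52 ≈ -0.019231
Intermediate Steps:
q(M) = -3/M (q(M) = ((-4 - 1*3) + 1)/(M + M) = ((-4 - 3) + 1)/((2*M)) = (-7 + 1)*(1/(2*M)) = -3/M)
g(V) = -9 + V*(-5 - 3/V) (g(V) = -9 + (-5 - 3/V)*V = -9 + V*(-5 - 3/V))
1/g((-4 + 0)*(-2)) = 1/(-12 - 5*(-4 + 0)*(-2)) = 1/(-12 - (-20)*(-2)) = 1/(-12 - 5*8) = 1/(-12 - 40) = 1/(-52) = -1/52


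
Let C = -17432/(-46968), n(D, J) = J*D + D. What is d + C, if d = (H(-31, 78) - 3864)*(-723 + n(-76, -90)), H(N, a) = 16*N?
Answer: -154634857781/5871 ≈ -2.6339e+7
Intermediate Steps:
n(D, J) = D + D*J (n(D, J) = D*J + D = D + D*J)
C = 2179/5871 (C = -17432*(-1/46968) = 2179/5871 ≈ 0.37115)
d = -26338760 (d = (16*(-31) - 3864)*(-723 - 76*(1 - 90)) = (-496 - 3864)*(-723 - 76*(-89)) = -4360*(-723 + 6764) = -4360*6041 = -26338760)
d + C = -26338760 + 2179/5871 = -154634857781/5871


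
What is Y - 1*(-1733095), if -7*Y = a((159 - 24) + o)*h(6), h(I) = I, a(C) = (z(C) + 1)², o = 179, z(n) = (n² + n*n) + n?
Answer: -234041958629/7 ≈ -3.3435e+10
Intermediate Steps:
z(n) = n + 2*n² (z(n) = (n² + n²) + n = 2*n² + n = n + 2*n²)
a(C) = (1 + C*(1 + 2*C))² (a(C) = (C*(1 + 2*C) + 1)² = (1 + C*(1 + 2*C))²)
Y = -234054090294/7 (Y = -(1 + ((159 - 24) + 179)*(1 + 2*((159 - 24) + 179)))²*6/7 = -(1 + (135 + 179)*(1 + 2*(135 + 179)))²*6/7 = -(1 + 314*(1 + 2*314))²*6/7 = -(1 + 314*(1 + 628))²*6/7 = -(1 + 314*629)²*6/7 = -(1 + 197506)²*6/7 = -197507²*6/7 = -39009015049*6/7 = -⅐*234054090294 = -234054090294/7 ≈ -3.3436e+10)
Y - 1*(-1733095) = -234054090294/7 - 1*(-1733095) = -234054090294/7 + 1733095 = -234041958629/7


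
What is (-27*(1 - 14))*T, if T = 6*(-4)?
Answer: -8424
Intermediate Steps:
T = -24
(-27*(1 - 14))*T = -27*(1 - 14)*(-24) = -27*(-13)*(-24) = 351*(-24) = -8424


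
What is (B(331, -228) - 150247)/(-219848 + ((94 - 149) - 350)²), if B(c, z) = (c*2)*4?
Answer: 147599/55823 ≈ 2.6441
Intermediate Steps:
B(c, z) = 8*c (B(c, z) = (2*c)*4 = 8*c)
(B(331, -228) - 150247)/(-219848 + ((94 - 149) - 350)²) = (8*331 - 150247)/(-219848 + ((94 - 149) - 350)²) = (2648 - 150247)/(-219848 + (-55 - 350)²) = -147599/(-219848 + (-405)²) = -147599/(-219848 + 164025) = -147599/(-55823) = -147599*(-1/55823) = 147599/55823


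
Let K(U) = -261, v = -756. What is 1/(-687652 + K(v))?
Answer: -1/687913 ≈ -1.4537e-6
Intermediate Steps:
1/(-687652 + K(v)) = 1/(-687652 - 261) = 1/(-687913) = -1/687913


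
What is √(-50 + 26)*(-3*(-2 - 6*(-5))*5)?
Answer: -840*I*√6 ≈ -2057.6*I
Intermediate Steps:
√(-50 + 26)*(-3*(-2 - 6*(-5))*5) = √(-24)*(-3*(-2 - 1*(-30))*5) = (2*I*√6)*(-3*(-2 + 30)*5) = (2*I*√6)*(-3*28*5) = (2*I*√6)*(-84*5) = (2*I*√6)*(-420) = -840*I*√6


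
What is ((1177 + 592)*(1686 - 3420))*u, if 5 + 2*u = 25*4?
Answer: -145703685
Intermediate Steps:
u = 95/2 (u = -5/2 + (25*4)/2 = -5/2 + (½)*100 = -5/2 + 50 = 95/2 ≈ 47.500)
((1177 + 592)*(1686 - 3420))*u = ((1177 + 592)*(1686 - 3420))*(95/2) = (1769*(-1734))*(95/2) = -3067446*95/2 = -145703685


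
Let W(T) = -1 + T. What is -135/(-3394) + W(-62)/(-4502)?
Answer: 205398/3819947 ≈ 0.053770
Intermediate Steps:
-135/(-3394) + W(-62)/(-4502) = -135/(-3394) + (-1 - 62)/(-4502) = -135*(-1/3394) - 63*(-1/4502) = 135/3394 + 63/4502 = 205398/3819947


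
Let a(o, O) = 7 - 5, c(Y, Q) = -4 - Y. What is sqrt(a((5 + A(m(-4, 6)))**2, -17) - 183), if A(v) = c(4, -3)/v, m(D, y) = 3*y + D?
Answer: I*sqrt(181) ≈ 13.454*I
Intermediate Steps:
m(D, y) = D + 3*y
A(v) = -8/v (A(v) = (-4 - 1*4)/v = (-4 - 4)/v = -8/v)
a(o, O) = 2
sqrt(a((5 + A(m(-4, 6)))**2, -17) - 183) = sqrt(2 - 183) = sqrt(-181) = I*sqrt(181)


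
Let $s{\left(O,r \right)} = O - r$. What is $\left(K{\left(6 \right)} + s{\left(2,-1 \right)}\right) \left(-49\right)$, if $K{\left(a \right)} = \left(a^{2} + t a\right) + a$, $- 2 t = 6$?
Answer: $-1323$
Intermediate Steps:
$t = -3$ ($t = \left(- \frac{1}{2}\right) 6 = -3$)
$K{\left(a \right)} = a^{2} - 2 a$ ($K{\left(a \right)} = \left(a^{2} - 3 a\right) + a = a^{2} - 2 a$)
$\left(K{\left(6 \right)} + s{\left(2,-1 \right)}\right) \left(-49\right) = \left(6 \left(-2 + 6\right) + \left(2 - -1\right)\right) \left(-49\right) = \left(6 \cdot 4 + \left(2 + 1\right)\right) \left(-49\right) = \left(24 + 3\right) \left(-49\right) = 27 \left(-49\right) = -1323$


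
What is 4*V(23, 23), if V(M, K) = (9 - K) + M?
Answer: 36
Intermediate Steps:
V(M, K) = 9 + M - K
4*V(23, 23) = 4*(9 + 23 - 1*23) = 4*(9 + 23 - 23) = 4*9 = 36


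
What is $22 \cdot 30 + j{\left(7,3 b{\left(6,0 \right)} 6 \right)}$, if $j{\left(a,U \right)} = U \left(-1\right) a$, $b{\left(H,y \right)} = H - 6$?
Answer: $660$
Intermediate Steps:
$b{\left(H,y \right)} = -6 + H$ ($b{\left(H,y \right)} = H - 6 = -6 + H$)
$j{\left(a,U \right)} = - U a$
$22 \cdot 30 + j{\left(7,3 b{\left(6,0 \right)} 6 \right)} = 22 \cdot 30 - 3 \left(-6 + 6\right) 6 \cdot 7 = 660 - 3 \cdot 0 \cdot 6 \cdot 7 = 660 - 0 \cdot 6 \cdot 7 = 660 - 0 \cdot 7 = 660 + 0 = 660$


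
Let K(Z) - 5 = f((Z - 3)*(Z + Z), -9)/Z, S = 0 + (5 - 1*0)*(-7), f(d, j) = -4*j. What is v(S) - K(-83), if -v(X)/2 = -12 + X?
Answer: 7423/83 ≈ 89.434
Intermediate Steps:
S = -35 (S = 0 + (5 + 0)*(-7) = 0 + 5*(-7) = 0 - 35 = -35)
v(X) = 24 - 2*X (v(X) = -2*(-12 + X) = 24 - 2*X)
K(Z) = 5 + 36/Z (K(Z) = 5 + (-4*(-9))/Z = 5 + 36/Z)
v(S) - K(-83) = (24 - 2*(-35)) - (5 + 36/(-83)) = (24 + 70) - (5 + 36*(-1/83)) = 94 - (5 - 36/83) = 94 - 1*379/83 = 94 - 379/83 = 7423/83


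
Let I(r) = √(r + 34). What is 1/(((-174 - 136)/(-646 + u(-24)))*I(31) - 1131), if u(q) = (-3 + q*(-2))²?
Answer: -165442767/187115288977 + 427490*√65/2432498756701 ≈ -0.00088276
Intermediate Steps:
u(q) = (-3 - 2*q)²
I(r) = √(34 + r)
1/(((-174 - 136)/(-646 + u(-24)))*I(31) - 1131) = 1/(((-174 - 136)/(-646 + (3 + 2*(-24))²))*√(34 + 31) - 1131) = 1/((-310/(-646 + (3 - 48)²))*√65 - 1131) = 1/((-310/(-646 + (-45)²))*√65 - 1131) = 1/((-310/(-646 + 2025))*√65 - 1131) = 1/((-310/1379)*√65 - 1131) = 1/((-310*1/1379)*√65 - 1131) = 1/(-310*√65/1379 - 1131) = 1/(-1131 - 310*√65/1379)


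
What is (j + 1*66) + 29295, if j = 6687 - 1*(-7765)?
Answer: 43813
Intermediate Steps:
j = 14452 (j = 6687 + 7765 = 14452)
(j + 1*66) + 29295 = (14452 + 1*66) + 29295 = (14452 + 66) + 29295 = 14518 + 29295 = 43813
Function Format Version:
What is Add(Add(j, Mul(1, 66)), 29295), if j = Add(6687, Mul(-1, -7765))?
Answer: 43813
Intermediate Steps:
j = 14452 (j = Add(6687, 7765) = 14452)
Add(Add(j, Mul(1, 66)), 29295) = Add(Add(14452, Mul(1, 66)), 29295) = Add(Add(14452, 66), 29295) = Add(14518, 29295) = 43813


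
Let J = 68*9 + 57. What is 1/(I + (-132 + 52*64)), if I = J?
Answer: 1/3865 ≈ 0.00025873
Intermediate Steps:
J = 669 (J = 612 + 57 = 669)
I = 669
1/(I + (-132 + 52*64)) = 1/(669 + (-132 + 52*64)) = 1/(669 + (-132 + 3328)) = 1/(669 + 3196) = 1/3865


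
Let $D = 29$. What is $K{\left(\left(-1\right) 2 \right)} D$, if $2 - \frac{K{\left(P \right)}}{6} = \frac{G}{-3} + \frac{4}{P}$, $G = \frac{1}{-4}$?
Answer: $\frac{1363}{2} \approx 681.5$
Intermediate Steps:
$G = - \frac{1}{4} \approx -0.25$
$K{\left(P \right)} = \frac{23}{2} - \frac{24}{P}$ ($K{\left(P \right)} = 12 - 6 \left(- \frac{1}{4 \left(-3\right)} + \frac{4}{P}\right) = 12 - 6 \left(\left(- \frac{1}{4}\right) \left(- \frac{1}{3}\right) + \frac{4}{P}\right) = 12 - 6 \left(\frac{1}{12} + \frac{4}{P}\right) = 12 - \left(\frac{1}{2} + \frac{24}{P}\right) = \frac{23}{2} - \frac{24}{P}$)
$K{\left(\left(-1\right) 2 \right)} D = \left(\frac{23}{2} - \frac{24}{\left(-1\right) 2}\right) 29 = \left(\frac{23}{2} - \frac{24}{-2}\right) 29 = \left(\frac{23}{2} - -12\right) 29 = \left(\frac{23}{2} + 12\right) 29 = \frac{47}{2} \cdot 29 = \frac{1363}{2}$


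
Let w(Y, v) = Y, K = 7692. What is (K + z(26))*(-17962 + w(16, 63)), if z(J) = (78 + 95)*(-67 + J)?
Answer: -10749654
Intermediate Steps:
z(J) = -11591 + 173*J (z(J) = 173*(-67 + J) = -11591 + 173*J)
(K + z(26))*(-17962 + w(16, 63)) = (7692 + (-11591 + 173*26))*(-17962 + 16) = (7692 + (-11591 + 4498))*(-17946) = (7692 - 7093)*(-17946) = 599*(-17946) = -10749654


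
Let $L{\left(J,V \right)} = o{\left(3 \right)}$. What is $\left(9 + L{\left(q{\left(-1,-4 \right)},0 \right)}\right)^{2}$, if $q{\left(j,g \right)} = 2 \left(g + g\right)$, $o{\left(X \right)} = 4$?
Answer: $169$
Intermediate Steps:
$q{\left(j,g \right)} = 4 g$ ($q{\left(j,g \right)} = 2 \cdot 2 g = 4 g$)
$L{\left(J,V \right)} = 4$
$\left(9 + L{\left(q{\left(-1,-4 \right)},0 \right)}\right)^{2} = \left(9 + 4\right)^{2} = 13^{2} = 169$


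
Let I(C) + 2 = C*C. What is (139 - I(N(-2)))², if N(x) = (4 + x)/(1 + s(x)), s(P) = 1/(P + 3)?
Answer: 19600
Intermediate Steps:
s(P) = 1/(3 + P)
N(x) = (4 + x)/(1 + 1/(3 + x))
I(C) = -2 + C² (I(C) = -2 + C*C = -2 + C²)
(139 - I(N(-2)))² = (139 - (-2 + (3 - 2)²))² = (139 - (-2 + 1²))² = (139 - (-2 + 1))² = (139 - 1*(-1))² = (139 + 1)² = 140² = 19600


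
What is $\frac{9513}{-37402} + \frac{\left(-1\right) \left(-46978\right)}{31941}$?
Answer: $\frac{1453216423}{1194657282} \approx 1.2164$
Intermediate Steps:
$\frac{9513}{-37402} + \frac{\left(-1\right) \left(-46978\right)}{31941} = 9513 \left(- \frac{1}{37402}\right) + 46978 \cdot \frac{1}{31941} = - \frac{9513}{37402} + \frac{46978}{31941} = \frac{1453216423}{1194657282}$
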